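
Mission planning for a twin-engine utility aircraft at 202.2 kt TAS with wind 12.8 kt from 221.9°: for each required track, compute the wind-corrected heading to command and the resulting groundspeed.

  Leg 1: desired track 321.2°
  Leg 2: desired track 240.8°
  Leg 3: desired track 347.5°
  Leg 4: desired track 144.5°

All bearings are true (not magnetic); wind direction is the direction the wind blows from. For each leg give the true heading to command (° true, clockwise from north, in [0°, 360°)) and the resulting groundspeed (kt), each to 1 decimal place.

Leg 1: heading=317.6°, groundspeed=203.9 kt
Leg 2: heading=239.6°, groundspeed=190.0 kt
Leg 3: heading=344.5°, groundspeed=209.4 kt
Leg 4: heading=148.0°, groundspeed=199.0 kt

Leg 1: desired track 321.2°; wind correction -3.6° → command heading 317.6°, groundspeed 203.9 kt
Leg 2: desired track 240.8°; wind correction -1.2° → command heading 239.6°, groundspeed 190.0 kt
Leg 3: desired track 347.5°; wind correction -3.0° → command heading 344.5°, groundspeed 209.4 kt
Leg 4: desired track 144.5°; wind correction +3.5° → command heading 148.0°, groundspeed 199.0 kt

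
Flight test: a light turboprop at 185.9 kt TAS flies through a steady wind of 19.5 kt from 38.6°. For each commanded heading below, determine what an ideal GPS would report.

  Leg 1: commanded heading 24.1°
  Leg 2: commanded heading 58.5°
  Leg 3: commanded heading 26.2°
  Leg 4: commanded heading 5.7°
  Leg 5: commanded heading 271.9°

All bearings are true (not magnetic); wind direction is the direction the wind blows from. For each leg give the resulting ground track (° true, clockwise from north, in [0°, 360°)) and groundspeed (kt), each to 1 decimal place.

Leg 1: track=22.4°, groundspeed=167.1 kt
Leg 2: track=60.8°, groundspeed=167.7 kt
Leg 3: track=24.8°, groundspeed=166.9 kt
Leg 4: track=2.1°, groundspeed=169.9 kt
Leg 5: track=267.4°, groundspeed=198.2 kt

Leg 1: heading 24.1°; drift -1.7° → track 22.4°, groundspeed 167.1 kt
Leg 2: heading 58.5°; drift +2.3° → track 60.8°, groundspeed 167.7 kt
Leg 3: heading 26.2°; drift -1.4° → track 24.8°, groundspeed 166.9 kt
Leg 4: heading 5.7°; drift -3.6° → track 2.1°, groundspeed 169.9 kt
Leg 5: heading 271.9°; drift -4.5° → track 267.4°, groundspeed 198.2 kt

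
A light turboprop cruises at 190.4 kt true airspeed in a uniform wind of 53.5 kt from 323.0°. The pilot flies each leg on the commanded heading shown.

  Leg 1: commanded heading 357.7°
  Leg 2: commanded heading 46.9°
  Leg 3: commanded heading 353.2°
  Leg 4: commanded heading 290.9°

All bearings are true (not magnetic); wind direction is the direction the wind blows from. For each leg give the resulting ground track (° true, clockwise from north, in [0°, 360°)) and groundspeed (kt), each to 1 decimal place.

Leg 1: track=9.5°, groundspeed=149.5 kt
Leg 2: track=63.0°, groundspeed=192.2 kt
Leg 3: track=3.8°, groundspeed=146.7 kt
Leg 4: track=279.8°, groundspeed=147.8 kt

Leg 1: heading 357.7°; drift +11.8° → track 9.5°, groundspeed 149.5 kt
Leg 2: heading 46.9°; drift +16.1° → track 63.0°, groundspeed 192.2 kt
Leg 3: heading 353.2°; drift +10.6° → track 3.8°, groundspeed 146.7 kt
Leg 4: heading 290.9°; drift -11.1° → track 279.8°, groundspeed 147.8 kt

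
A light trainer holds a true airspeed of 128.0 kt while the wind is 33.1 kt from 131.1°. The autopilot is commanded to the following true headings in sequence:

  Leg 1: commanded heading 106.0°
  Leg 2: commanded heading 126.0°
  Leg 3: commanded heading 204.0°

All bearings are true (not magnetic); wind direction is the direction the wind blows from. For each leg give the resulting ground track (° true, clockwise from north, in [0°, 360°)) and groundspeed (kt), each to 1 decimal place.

Leg 1: track=97.8°, groundspeed=99.0 kt
Leg 2: track=124.2°, groundspeed=95.1 kt
Leg 3: track=219.0°, groundspeed=122.4 kt

Leg 1: heading 106.0°; drift -8.2° → track 97.8°, groundspeed 99.0 kt
Leg 2: heading 126.0°; drift -1.8° → track 124.2°, groundspeed 95.1 kt
Leg 3: heading 204.0°; drift +15.0° → track 219.0°, groundspeed 122.4 kt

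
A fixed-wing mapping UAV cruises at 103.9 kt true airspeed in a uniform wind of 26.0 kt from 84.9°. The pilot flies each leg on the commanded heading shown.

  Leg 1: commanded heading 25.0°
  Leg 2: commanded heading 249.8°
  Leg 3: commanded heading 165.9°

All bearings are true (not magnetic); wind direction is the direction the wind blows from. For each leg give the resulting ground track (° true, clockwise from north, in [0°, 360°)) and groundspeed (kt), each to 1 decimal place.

Leg 1: track=11.1°, groundspeed=93.6 kt
Leg 2: track=252.8°, groundspeed=129.2 kt
Leg 3: track=180.3°, groundspeed=103.1 kt

Leg 1: heading 25.0°; drift -13.9° → track 11.1°, groundspeed 93.6 kt
Leg 2: heading 249.8°; drift +3.0° → track 252.8°, groundspeed 129.2 kt
Leg 3: heading 165.9°; drift +14.4° → track 180.3°, groundspeed 103.1 kt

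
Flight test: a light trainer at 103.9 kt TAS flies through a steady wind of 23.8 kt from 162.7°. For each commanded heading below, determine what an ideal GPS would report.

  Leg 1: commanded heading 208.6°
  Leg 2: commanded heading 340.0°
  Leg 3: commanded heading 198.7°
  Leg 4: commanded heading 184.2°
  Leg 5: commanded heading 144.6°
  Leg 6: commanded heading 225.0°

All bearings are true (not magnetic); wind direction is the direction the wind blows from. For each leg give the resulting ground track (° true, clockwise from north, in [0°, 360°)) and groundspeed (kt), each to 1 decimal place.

Leg 1: heading 208.6°; drift +11.1° → track 219.7°, groundspeed 89.0 kt
Leg 2: heading 340.0°; drift +0.5° → track 340.5°, groundspeed 127.7 kt
Leg 3: heading 198.7°; drift +9.4° → track 208.1°, groundspeed 85.8 kt
Leg 4: heading 184.2°; drift +6.1° → track 190.3°, groundspeed 82.2 kt
Leg 5: heading 144.6°; drift -5.2° → track 139.4°, groundspeed 81.6 kt
Leg 6: heading 225.0°; drift +12.8° → track 237.8°, groundspeed 95.2 kt

Leg 1: track=219.7°, groundspeed=89.0 kt
Leg 2: track=340.5°, groundspeed=127.7 kt
Leg 3: track=208.1°, groundspeed=85.8 kt
Leg 4: track=190.3°, groundspeed=82.2 kt
Leg 5: track=139.4°, groundspeed=81.6 kt
Leg 6: track=237.8°, groundspeed=95.2 kt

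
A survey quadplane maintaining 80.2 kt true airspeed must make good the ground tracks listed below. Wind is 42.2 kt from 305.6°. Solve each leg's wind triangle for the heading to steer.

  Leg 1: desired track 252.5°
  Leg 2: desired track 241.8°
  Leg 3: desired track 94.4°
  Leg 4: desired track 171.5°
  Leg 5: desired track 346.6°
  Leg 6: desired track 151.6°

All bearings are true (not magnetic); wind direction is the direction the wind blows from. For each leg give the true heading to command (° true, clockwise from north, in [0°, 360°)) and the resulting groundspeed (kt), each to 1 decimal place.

Leg 1: desired track 252.5°; wind correction +24.9° → command heading 277.4°, groundspeed 47.4 kt
Leg 2: desired track 241.8°; wind correction +28.2° → command heading 270.0°, groundspeed 52.1 kt
Leg 3: desired track 94.4°; wind correction -15.8° → command heading 78.6°, groundspeed 113.3 kt
Leg 4: desired track 171.5°; wind correction +22.2° → command heading 193.7°, groundspeed 103.6 kt
Leg 5: desired track 346.6°; wind correction -20.2° → command heading 326.4°, groundspeed 43.4 kt
Leg 6: desired track 151.6°; wind correction +13.3° → command heading 164.9°, groundspeed 116.0 kt

Leg 1: heading=277.4°, groundspeed=47.4 kt
Leg 2: heading=270.0°, groundspeed=52.1 kt
Leg 3: heading=78.6°, groundspeed=113.3 kt
Leg 4: heading=193.7°, groundspeed=103.6 kt
Leg 5: heading=326.4°, groundspeed=43.4 kt
Leg 6: heading=164.9°, groundspeed=116.0 kt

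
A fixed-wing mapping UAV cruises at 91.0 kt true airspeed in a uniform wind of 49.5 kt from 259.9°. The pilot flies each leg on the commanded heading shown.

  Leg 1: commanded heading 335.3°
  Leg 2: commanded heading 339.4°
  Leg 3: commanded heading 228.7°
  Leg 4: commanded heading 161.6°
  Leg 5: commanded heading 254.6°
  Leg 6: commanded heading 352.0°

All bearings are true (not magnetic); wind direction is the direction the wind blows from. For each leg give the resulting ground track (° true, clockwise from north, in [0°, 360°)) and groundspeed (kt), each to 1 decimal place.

Leg 1: heading 335.3°; drift +31.4° → track 6.7°, groundspeed 92.0 kt
Leg 2: heading 339.4°; drift +30.7° → track 10.1°, groundspeed 95.3 kt
Leg 3: heading 228.7°; drift -27.8° → track 200.9°, groundspeed 55.0 kt
Leg 4: heading 161.6°; drift -26.5° → track 135.1°, groundspeed 109.7 kt
Leg 5: heading 254.6°; drift -6.3° → track 248.3°, groundspeed 42.0 kt
Leg 6: heading 352.0°; drift +28.1° → track 20.1°, groundspeed 105.2 kt

Leg 1: track=6.7°, groundspeed=92.0 kt
Leg 2: track=10.1°, groundspeed=95.3 kt
Leg 3: track=200.9°, groundspeed=55.0 kt
Leg 4: track=135.1°, groundspeed=109.7 kt
Leg 5: track=248.3°, groundspeed=42.0 kt
Leg 6: track=20.1°, groundspeed=105.2 kt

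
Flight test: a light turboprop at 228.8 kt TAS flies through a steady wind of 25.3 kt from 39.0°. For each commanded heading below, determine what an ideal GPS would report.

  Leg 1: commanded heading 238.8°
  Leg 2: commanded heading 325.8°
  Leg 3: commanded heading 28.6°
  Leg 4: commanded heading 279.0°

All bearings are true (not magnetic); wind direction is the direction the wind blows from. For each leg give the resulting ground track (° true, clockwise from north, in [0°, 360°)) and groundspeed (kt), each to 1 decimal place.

Leg 1: track=236.9°, groundspeed=252.7 kt
Leg 2: track=319.6°, groundspeed=222.8 kt
Leg 3: track=27.3°, groundspeed=204.0 kt
Leg 4: track=273.8°, groundspeed=242.4 kt

Leg 1: heading 238.8°; drift -1.9° → track 236.9°, groundspeed 252.7 kt
Leg 2: heading 325.8°; drift -6.2° → track 319.6°, groundspeed 222.8 kt
Leg 3: heading 28.6°; drift -1.3° → track 27.3°, groundspeed 204.0 kt
Leg 4: heading 279.0°; drift -5.2° → track 273.8°, groundspeed 242.4 kt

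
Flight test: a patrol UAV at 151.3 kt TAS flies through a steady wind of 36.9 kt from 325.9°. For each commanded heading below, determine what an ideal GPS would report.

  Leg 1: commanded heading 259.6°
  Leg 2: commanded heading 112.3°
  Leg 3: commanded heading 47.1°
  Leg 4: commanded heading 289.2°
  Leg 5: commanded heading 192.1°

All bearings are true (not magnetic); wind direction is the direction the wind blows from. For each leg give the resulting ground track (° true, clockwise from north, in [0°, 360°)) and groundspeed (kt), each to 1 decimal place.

Leg 1: heading 259.6°; drift -13.9° → track 245.7°, groundspeed 140.6 kt
Leg 2: heading 112.3°; drift +6.4° → track 118.7°, groundspeed 183.2 kt
Leg 3: heading 47.1°; drift +14.1° → track 61.2°, groundspeed 150.2 kt
Leg 4: heading 289.2°; drift -10.3° → track 278.9°, groundspeed 123.7 kt
Leg 5: heading 192.1°; drift -8.6° → track 183.5°, groundspeed 178.8 kt

Leg 1: track=245.7°, groundspeed=140.6 kt
Leg 2: track=118.7°, groundspeed=183.2 kt
Leg 3: track=61.2°, groundspeed=150.2 kt
Leg 4: track=278.9°, groundspeed=123.7 kt
Leg 5: track=183.5°, groundspeed=178.8 kt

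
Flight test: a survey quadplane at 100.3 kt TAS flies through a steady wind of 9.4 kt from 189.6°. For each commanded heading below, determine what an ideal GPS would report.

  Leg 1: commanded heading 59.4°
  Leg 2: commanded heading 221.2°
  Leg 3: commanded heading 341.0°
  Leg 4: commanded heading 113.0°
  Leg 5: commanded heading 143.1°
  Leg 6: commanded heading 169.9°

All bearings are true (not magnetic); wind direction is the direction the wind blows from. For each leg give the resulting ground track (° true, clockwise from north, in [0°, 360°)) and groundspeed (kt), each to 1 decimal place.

Leg 1: track=55.5°, groundspeed=106.6 kt
Leg 2: track=224.3°, groundspeed=92.4 kt
Leg 3: track=343.4°, groundspeed=108.6 kt
Leg 4: track=107.7°, groundspeed=98.5 kt
Leg 5: track=138.9°, groundspeed=94.1 kt
Leg 6: track=167.9°, groundspeed=91.5 kt

Leg 1: heading 59.4°; drift -3.9° → track 55.5°, groundspeed 106.6 kt
Leg 2: heading 221.2°; drift +3.1° → track 224.3°, groundspeed 92.4 kt
Leg 3: heading 341.0°; drift +2.4° → track 343.4°, groundspeed 108.6 kt
Leg 4: heading 113.0°; drift -5.3° → track 107.7°, groundspeed 98.5 kt
Leg 5: heading 143.1°; drift -4.2° → track 138.9°, groundspeed 94.1 kt
Leg 6: heading 169.9°; drift -2.0° → track 167.9°, groundspeed 91.5 kt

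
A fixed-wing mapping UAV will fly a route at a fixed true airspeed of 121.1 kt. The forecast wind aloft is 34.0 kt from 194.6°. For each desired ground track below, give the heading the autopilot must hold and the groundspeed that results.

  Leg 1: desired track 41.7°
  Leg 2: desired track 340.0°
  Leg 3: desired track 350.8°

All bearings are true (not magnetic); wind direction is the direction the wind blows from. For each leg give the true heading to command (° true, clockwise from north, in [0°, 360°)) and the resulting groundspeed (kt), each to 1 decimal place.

Leg 1: heading=49.0°, groundspeed=150.4 kt
Leg 2: heading=330.8°, groundspeed=147.5 kt
Leg 3: heading=344.3°, groundspeed=151.4 kt

Leg 1: desired track 41.7°; wind correction +7.3° → command heading 49.0°, groundspeed 150.4 kt
Leg 2: desired track 340.0°; wind correction -9.2° → command heading 330.8°, groundspeed 147.5 kt
Leg 3: desired track 350.8°; wind correction -6.5° → command heading 344.3°, groundspeed 151.4 kt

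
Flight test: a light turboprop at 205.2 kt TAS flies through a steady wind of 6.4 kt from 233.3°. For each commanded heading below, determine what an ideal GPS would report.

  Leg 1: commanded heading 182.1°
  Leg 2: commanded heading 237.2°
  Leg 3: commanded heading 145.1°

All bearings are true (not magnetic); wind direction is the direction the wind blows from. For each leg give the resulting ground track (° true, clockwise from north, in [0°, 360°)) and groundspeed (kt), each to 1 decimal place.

Leg 1: heading 182.1°; drift -1.4° → track 180.7°, groundspeed 201.3 kt
Leg 2: heading 237.2°; drift +0.1° → track 237.3°, groundspeed 198.8 kt
Leg 3: heading 145.1°; drift -1.8° → track 143.3°, groundspeed 205.1 kt

Leg 1: track=180.7°, groundspeed=201.3 kt
Leg 2: track=237.3°, groundspeed=198.8 kt
Leg 3: track=143.3°, groundspeed=205.1 kt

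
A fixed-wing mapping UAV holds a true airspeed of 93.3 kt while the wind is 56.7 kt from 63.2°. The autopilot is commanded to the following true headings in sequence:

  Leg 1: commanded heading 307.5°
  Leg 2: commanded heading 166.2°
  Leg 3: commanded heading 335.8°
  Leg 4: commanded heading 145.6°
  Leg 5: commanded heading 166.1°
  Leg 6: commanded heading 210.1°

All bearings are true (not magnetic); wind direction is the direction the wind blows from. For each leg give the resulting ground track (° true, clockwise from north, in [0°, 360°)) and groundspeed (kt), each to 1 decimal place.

Leg 1: heading 307.5°; drift -23.4° → track 284.1°, groundspeed 128.5 kt
Leg 2: heading 166.2°; drift +27.5° → track 193.7°, groundspeed 119.6 kt
Leg 3: heading 335.8°; drift -32.0° → track 303.8°, groundspeed 107.0 kt
Leg 4: heading 145.6°; drift +33.2° → track 178.8°, groundspeed 102.6 kt
Leg 5: heading 166.1°; drift +27.5° → track 193.6°, groundspeed 119.5 kt
Leg 6: heading 210.1°; drift +12.4° → track 222.5°, groundspeed 144.2 kt

Leg 1: track=284.1°, groundspeed=128.5 kt
Leg 2: track=193.7°, groundspeed=119.6 kt
Leg 3: track=303.8°, groundspeed=107.0 kt
Leg 4: track=178.8°, groundspeed=102.6 kt
Leg 5: track=193.6°, groundspeed=119.5 kt
Leg 6: track=222.5°, groundspeed=144.2 kt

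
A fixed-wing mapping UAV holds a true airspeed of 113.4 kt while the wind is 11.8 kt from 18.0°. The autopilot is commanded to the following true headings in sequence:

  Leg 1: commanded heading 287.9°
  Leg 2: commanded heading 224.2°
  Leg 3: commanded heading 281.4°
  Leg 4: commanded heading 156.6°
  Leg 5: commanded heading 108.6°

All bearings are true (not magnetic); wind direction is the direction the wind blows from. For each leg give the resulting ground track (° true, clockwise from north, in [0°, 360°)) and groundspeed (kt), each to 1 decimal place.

Leg 1: track=282.0°, groundspeed=114.0 kt
Leg 2: track=221.8°, groundspeed=124.1 kt
Leg 3: track=275.6°, groundspeed=115.4 kt
Leg 4: track=160.3°, groundspeed=122.5 kt
Leg 5: track=114.5°, groundspeed=114.1 kt

Leg 1: heading 287.9°; drift -5.9° → track 282.0°, groundspeed 114.0 kt
Leg 2: heading 224.2°; drift -2.4° → track 221.8°, groundspeed 124.1 kt
Leg 3: heading 281.4°; drift -5.8° → track 275.6°, groundspeed 115.4 kt
Leg 4: heading 156.6°; drift +3.7° → track 160.3°, groundspeed 122.5 kt
Leg 5: heading 108.6°; drift +5.9° → track 114.5°, groundspeed 114.1 kt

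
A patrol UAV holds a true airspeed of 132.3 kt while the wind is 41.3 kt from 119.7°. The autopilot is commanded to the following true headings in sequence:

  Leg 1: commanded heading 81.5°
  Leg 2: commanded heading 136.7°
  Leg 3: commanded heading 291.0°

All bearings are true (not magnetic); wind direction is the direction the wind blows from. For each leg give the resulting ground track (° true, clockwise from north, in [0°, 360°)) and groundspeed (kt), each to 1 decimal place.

Leg 1: track=67.2°, groundspeed=103.1 kt
Leg 2: track=144.1°, groundspeed=93.6 kt
Leg 3: track=293.1°, groundspeed=173.2 kt

Leg 1: heading 81.5°; drift -14.3° → track 67.2°, groundspeed 103.1 kt
Leg 2: heading 136.7°; drift +7.4° → track 144.1°, groundspeed 93.6 kt
Leg 3: heading 291.0°; drift +2.1° → track 293.1°, groundspeed 173.2 kt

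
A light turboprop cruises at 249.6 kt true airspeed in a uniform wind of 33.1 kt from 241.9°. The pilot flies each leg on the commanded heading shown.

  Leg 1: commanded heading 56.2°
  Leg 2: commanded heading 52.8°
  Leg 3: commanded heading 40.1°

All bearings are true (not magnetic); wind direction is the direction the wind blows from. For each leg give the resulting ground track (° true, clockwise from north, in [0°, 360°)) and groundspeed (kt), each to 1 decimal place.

Leg 1: heading 56.2°; drift +0.7° → track 56.9°, groundspeed 282.6 kt
Leg 2: heading 52.8°; drift +1.1° → track 53.9°, groundspeed 282.3 kt
Leg 3: heading 40.1°; drift +2.5° → track 42.6°, groundspeed 280.6 kt

Leg 1: track=56.9°, groundspeed=282.6 kt
Leg 2: track=53.9°, groundspeed=282.3 kt
Leg 3: track=42.6°, groundspeed=280.6 kt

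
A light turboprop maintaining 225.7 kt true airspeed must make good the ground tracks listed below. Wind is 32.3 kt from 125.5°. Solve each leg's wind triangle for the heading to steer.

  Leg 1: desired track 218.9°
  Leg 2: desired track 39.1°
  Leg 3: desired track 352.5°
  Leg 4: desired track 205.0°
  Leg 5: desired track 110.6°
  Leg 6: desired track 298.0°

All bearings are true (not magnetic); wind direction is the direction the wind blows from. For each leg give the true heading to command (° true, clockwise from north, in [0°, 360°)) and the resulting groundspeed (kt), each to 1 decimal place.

Leg 1: desired track 218.9°; wind correction -8.2° → command heading 210.7°, groundspeed 225.3 kt
Leg 2: desired track 39.1°; wind correction +8.2° → command heading 47.3°, groundspeed 221.4 kt
Leg 3: desired track 352.5°; wind correction +6.0° → command heading 358.5°, groundspeed 246.5 kt
Leg 4: desired track 205.0°; wind correction -8.1° → command heading 196.9°, groundspeed 217.6 kt
Leg 5: desired track 110.6°; wind correction +2.1° → command heading 112.7°, groundspeed 194.3 kt
Leg 6: desired track 298.0°; wind correction -1.1° → command heading 296.9°, groundspeed 257.7 kt

Leg 1: heading=210.7°, groundspeed=225.3 kt
Leg 2: heading=47.3°, groundspeed=221.4 kt
Leg 3: heading=358.5°, groundspeed=246.5 kt
Leg 4: heading=196.9°, groundspeed=217.6 kt
Leg 5: heading=112.7°, groundspeed=194.3 kt
Leg 6: heading=296.9°, groundspeed=257.7 kt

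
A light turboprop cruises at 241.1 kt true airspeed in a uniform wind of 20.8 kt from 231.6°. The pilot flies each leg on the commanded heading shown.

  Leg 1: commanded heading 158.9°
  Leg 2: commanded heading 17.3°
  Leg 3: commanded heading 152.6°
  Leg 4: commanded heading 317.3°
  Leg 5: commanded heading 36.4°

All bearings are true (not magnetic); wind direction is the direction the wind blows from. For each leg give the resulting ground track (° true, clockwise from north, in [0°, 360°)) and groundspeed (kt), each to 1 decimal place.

Leg 1: heading 158.9°; drift -4.8° → track 154.1°, groundspeed 235.8 kt
Leg 2: heading 17.3°; drift +2.6° → track 19.9°, groundspeed 258.5 kt
Leg 3: heading 152.6°; drift -4.9° → track 147.7°, groundspeed 238.0 kt
Leg 4: heading 317.3°; drift +4.9° → track 322.2°, groundspeed 240.4 kt
Leg 5: heading 36.4°; drift +1.2° → track 37.6°, groundspeed 261.2 kt

Leg 1: track=154.1°, groundspeed=235.8 kt
Leg 2: track=19.9°, groundspeed=258.5 kt
Leg 3: track=147.7°, groundspeed=238.0 kt
Leg 4: track=322.2°, groundspeed=240.4 kt
Leg 5: track=37.6°, groundspeed=261.2 kt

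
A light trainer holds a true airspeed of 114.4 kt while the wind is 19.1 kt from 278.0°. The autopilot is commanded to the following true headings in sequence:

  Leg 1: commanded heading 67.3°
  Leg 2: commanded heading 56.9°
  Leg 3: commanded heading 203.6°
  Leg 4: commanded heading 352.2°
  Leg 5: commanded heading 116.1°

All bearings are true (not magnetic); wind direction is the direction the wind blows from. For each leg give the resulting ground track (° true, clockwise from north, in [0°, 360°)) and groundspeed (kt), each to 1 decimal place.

Leg 1: heading 67.3°; drift +4.3° → track 71.6°, groundspeed 131.2 kt
Leg 2: heading 56.9°; drift +5.6° → track 62.5°, groundspeed 129.4 kt
Leg 3: heading 203.6°; drift -9.6° → track 194.0°, groundspeed 110.8 kt
Leg 4: heading 352.2°; drift +9.6° → track 1.8°, groundspeed 110.7 kt
Leg 5: heading 116.1°; drift -2.6° → track 113.5°, groundspeed 132.7 kt

Leg 1: track=71.6°, groundspeed=131.2 kt
Leg 2: track=62.5°, groundspeed=129.4 kt
Leg 3: track=194.0°, groundspeed=110.8 kt
Leg 4: track=1.8°, groundspeed=110.7 kt
Leg 5: track=113.5°, groundspeed=132.7 kt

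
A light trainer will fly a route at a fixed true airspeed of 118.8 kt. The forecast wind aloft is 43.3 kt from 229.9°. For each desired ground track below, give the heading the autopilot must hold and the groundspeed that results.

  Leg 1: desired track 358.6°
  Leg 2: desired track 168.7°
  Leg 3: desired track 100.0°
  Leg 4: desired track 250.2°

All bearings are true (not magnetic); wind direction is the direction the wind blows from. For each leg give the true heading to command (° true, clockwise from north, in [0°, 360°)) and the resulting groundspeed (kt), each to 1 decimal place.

Leg 1: desired track 358.6°; wind correction -16.5° → command heading 342.1°, groundspeed 141.0 kt
Leg 2: desired track 168.7°; wind correction +18.6° → command heading 187.3°, groundspeed 91.7 kt
Leg 3: desired track 100.0°; wind correction +16.2° → command heading 116.2°, groundspeed 141.8 kt
Leg 4: desired track 250.2°; wind correction -7.3° → command heading 242.9°, groundspeed 77.2 kt

Leg 1: heading=342.1°, groundspeed=141.0 kt
Leg 2: heading=187.3°, groundspeed=91.7 kt
Leg 3: heading=116.2°, groundspeed=141.8 kt
Leg 4: heading=242.9°, groundspeed=77.2 kt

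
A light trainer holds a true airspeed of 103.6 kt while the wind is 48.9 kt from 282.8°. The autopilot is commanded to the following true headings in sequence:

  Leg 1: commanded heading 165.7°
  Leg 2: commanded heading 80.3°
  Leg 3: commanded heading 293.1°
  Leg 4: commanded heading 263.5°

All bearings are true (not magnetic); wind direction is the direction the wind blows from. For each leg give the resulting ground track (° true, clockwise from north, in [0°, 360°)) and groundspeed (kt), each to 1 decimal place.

Leg 1: heading 165.7°; drift -19.1° → track 146.6°, groundspeed 133.2 kt
Leg 2: heading 80.3°; drift +7.2° → track 87.5°, groundspeed 149.9 kt
Leg 3: heading 293.1°; drift +9.0° → track 302.1°, groundspeed 56.2 kt
Leg 4: heading 263.5°; drift -15.7° → track 247.8°, groundspeed 59.7 kt

Leg 1: track=146.6°, groundspeed=133.2 kt
Leg 2: track=87.5°, groundspeed=149.9 kt
Leg 3: track=302.1°, groundspeed=56.2 kt
Leg 4: track=247.8°, groundspeed=59.7 kt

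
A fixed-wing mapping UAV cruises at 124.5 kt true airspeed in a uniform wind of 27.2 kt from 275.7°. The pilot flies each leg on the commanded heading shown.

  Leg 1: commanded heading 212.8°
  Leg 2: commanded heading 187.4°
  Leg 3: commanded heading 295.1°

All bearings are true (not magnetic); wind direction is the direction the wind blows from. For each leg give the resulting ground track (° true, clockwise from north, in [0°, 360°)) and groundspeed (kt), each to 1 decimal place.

Leg 1: heading 212.8°; drift -12.2° → track 200.6°, groundspeed 114.7 kt
Leg 2: heading 187.4°; drift -12.4° → track 175.0°, groundspeed 126.6 kt
Leg 3: heading 295.1°; drift +5.2° → track 300.3°, groundspeed 99.3 kt

Leg 1: track=200.6°, groundspeed=114.7 kt
Leg 2: track=175.0°, groundspeed=126.6 kt
Leg 3: track=300.3°, groundspeed=99.3 kt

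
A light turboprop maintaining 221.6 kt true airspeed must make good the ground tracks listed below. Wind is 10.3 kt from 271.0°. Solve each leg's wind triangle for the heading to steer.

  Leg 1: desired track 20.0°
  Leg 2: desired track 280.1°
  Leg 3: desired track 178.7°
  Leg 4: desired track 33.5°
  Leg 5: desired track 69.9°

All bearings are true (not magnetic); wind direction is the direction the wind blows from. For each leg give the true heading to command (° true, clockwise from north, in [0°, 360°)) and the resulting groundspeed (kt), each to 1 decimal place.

Leg 1: heading=17.5°, groundspeed=224.7 kt
Leg 2: heading=279.7°, groundspeed=211.4 kt
Leg 3: heading=181.4°, groundspeed=221.8 kt
Leg 4: heading=31.3°, groundspeed=227.0 kt
Leg 5: heading=68.9°, groundspeed=231.2 kt

Leg 1: desired track 20.0°; wind correction -2.5° → command heading 17.5°, groundspeed 224.7 kt
Leg 2: desired track 280.1°; wind correction -0.4° → command heading 279.7°, groundspeed 211.4 kt
Leg 3: desired track 178.7°; wind correction +2.7° → command heading 181.4°, groundspeed 221.8 kt
Leg 4: desired track 33.5°; wind correction -2.2° → command heading 31.3°, groundspeed 227.0 kt
Leg 5: desired track 69.9°; wind correction -1.0° → command heading 68.9°, groundspeed 231.2 kt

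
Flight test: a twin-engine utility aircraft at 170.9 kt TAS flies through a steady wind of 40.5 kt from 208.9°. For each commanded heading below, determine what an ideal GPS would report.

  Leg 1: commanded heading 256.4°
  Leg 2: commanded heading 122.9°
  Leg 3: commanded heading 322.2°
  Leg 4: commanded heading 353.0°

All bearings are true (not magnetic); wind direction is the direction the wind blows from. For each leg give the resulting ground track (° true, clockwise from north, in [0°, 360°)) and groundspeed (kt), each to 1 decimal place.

Leg 1: heading 256.4°; drift +11.8° → track 268.2°, groundspeed 146.6 kt
Leg 2: heading 122.9°; drift -13.5° → track 109.4°, groundspeed 172.9 kt
Leg 3: heading 322.2°; drift +11.3° → track 333.5°, groundspeed 190.6 kt
Leg 4: heading 353.0°; drift +6.6° → track 359.6°, groundspeed 205.1 kt

Leg 1: track=268.2°, groundspeed=146.6 kt
Leg 2: track=109.4°, groundspeed=172.9 kt
Leg 3: track=333.5°, groundspeed=190.6 kt
Leg 4: track=359.6°, groundspeed=205.1 kt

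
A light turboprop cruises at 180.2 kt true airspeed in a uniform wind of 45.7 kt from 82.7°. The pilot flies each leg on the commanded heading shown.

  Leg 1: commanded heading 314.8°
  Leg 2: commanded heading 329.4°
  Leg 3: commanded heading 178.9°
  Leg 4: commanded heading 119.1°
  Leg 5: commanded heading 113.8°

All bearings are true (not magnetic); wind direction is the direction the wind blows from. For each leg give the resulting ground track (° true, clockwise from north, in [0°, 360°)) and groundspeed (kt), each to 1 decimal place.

Leg 1: heading 314.8°; drift -9.8° → track 305.0°, groundspeed 211.4 kt
Leg 2: heading 329.4°; drift -12.0° → track 317.4°, groundspeed 202.7 kt
Leg 3: heading 178.9°; drift +13.8° → track 192.7°, groundspeed 190.6 kt
Leg 4: heading 119.1°; drift +10.7° → track 129.8°, groundspeed 146.0 kt
Leg 5: heading 113.8°; drift +9.5° → track 123.3°, groundspeed 143.0 kt

Leg 1: track=305.0°, groundspeed=211.4 kt
Leg 2: track=317.4°, groundspeed=202.7 kt
Leg 3: track=192.7°, groundspeed=190.6 kt
Leg 4: track=129.8°, groundspeed=146.0 kt
Leg 5: track=123.3°, groundspeed=143.0 kt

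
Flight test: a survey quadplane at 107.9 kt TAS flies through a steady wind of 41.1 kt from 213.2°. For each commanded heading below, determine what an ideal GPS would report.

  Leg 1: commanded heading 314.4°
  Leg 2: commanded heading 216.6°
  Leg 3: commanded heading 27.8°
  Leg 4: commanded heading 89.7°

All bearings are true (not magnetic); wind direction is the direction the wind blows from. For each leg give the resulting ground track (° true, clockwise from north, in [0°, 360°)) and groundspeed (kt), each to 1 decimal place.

Leg 1: heading 314.4°; drift +19.2° → track 333.6°, groundspeed 122.7 kt
Leg 2: heading 216.6°; drift +2.1° → track 218.7°, groundspeed 66.9 kt
Leg 3: heading 27.8°; drift +1.5° → track 29.3°, groundspeed 148.9 kt
Leg 4: heading 89.7°; drift -14.7° → track 75.0°, groundspeed 135.0 kt

Leg 1: track=333.6°, groundspeed=122.7 kt
Leg 2: track=218.7°, groundspeed=66.9 kt
Leg 3: track=29.3°, groundspeed=148.9 kt
Leg 4: track=75.0°, groundspeed=135.0 kt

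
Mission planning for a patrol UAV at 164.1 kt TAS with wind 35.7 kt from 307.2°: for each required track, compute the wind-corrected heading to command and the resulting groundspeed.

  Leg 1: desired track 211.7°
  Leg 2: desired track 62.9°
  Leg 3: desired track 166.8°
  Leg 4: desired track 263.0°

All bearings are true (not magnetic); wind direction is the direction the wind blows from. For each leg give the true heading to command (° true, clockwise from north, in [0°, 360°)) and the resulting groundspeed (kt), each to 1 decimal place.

Leg 1: heading=224.2°, groundspeed=163.6 kt
Leg 2: heading=51.6°, groundspeed=176.4 kt
Leg 3: heading=174.8°, groundspeed=190.0 kt
Leg 4: heading=271.7°, groundspeed=136.6 kt

Leg 1: desired track 211.7°; wind correction +12.5° → command heading 224.2°, groundspeed 163.6 kt
Leg 2: desired track 62.9°; wind correction -11.3° → command heading 51.6°, groundspeed 176.4 kt
Leg 3: desired track 166.8°; wind correction +8.0° → command heading 174.8°, groundspeed 190.0 kt
Leg 4: desired track 263.0°; wind correction +8.7° → command heading 271.7°, groundspeed 136.6 kt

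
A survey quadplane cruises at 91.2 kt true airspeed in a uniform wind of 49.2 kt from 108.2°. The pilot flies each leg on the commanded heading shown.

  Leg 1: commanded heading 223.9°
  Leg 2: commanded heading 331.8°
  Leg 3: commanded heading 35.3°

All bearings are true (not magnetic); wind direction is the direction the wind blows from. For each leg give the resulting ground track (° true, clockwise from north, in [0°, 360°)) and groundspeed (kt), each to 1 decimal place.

Leg 1: track=245.4°, groundspeed=121.0 kt
Leg 2: track=316.8°, groundspeed=131.3 kt
Leg 3: track=3.8°, groundspeed=90.0 kt

Leg 1: heading 223.9°; drift +21.5° → track 245.4°, groundspeed 121.0 kt
Leg 2: heading 331.8°; drift -15.0° → track 316.8°, groundspeed 131.3 kt
Leg 3: heading 35.3°; drift -31.5° → track 3.8°, groundspeed 90.0 kt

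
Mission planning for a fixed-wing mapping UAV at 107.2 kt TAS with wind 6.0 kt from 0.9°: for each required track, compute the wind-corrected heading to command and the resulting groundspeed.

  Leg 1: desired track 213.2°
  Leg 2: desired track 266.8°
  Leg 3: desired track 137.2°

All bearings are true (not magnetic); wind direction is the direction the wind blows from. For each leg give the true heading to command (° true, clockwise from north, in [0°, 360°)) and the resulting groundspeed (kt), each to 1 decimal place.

Leg 1: heading=214.9°, groundspeed=112.2 kt
Leg 2: heading=270.0°, groundspeed=107.5 kt
Leg 3: heading=135.0°, groundspeed=111.5 kt

Leg 1: desired track 213.2°; wind correction +1.7° → command heading 214.9°, groundspeed 112.2 kt
Leg 2: desired track 266.8°; wind correction +3.2° → command heading 270.0°, groundspeed 107.5 kt
Leg 3: desired track 137.2°; wind correction -2.2° → command heading 135.0°, groundspeed 111.5 kt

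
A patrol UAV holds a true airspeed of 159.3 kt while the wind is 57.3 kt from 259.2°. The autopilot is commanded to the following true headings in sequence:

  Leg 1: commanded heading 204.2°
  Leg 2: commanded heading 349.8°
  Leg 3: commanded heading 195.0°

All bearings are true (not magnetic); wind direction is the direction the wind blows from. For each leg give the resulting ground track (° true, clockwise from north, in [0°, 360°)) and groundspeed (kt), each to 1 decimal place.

Leg 1: track=183.8°, groundspeed=134.9 kt
Leg 2: track=9.5°, groundspeed=169.9 kt
Leg 3: track=174.0°, groundspeed=143.9 kt

Leg 1: heading 204.2°; drift -20.4° → track 183.8°, groundspeed 134.9 kt
Leg 2: heading 349.8°; drift +19.7° → track 9.5°, groundspeed 169.9 kt
Leg 3: heading 195.0°; drift -21.0° → track 174.0°, groundspeed 143.9 kt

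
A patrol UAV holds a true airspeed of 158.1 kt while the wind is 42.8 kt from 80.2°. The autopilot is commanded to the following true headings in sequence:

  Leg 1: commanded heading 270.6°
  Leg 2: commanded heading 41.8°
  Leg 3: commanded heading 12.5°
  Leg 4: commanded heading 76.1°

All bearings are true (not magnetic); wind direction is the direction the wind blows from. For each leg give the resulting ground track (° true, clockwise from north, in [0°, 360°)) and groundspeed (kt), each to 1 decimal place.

Leg 1: track=268.4°, groundspeed=200.3 kt
Leg 2: track=29.8°, groundspeed=127.4 kt
Leg 3: track=356.9°, groundspeed=147.3 kt
Leg 4: track=74.6°, groundspeed=115.5 kt

Leg 1: heading 270.6°; drift -2.2° → track 268.4°, groundspeed 200.3 kt
Leg 2: heading 41.8°; drift -12.0° → track 29.8°, groundspeed 127.4 kt
Leg 3: heading 12.5°; drift -15.6° → track 356.9°, groundspeed 147.3 kt
Leg 4: heading 76.1°; drift -1.5° → track 74.6°, groundspeed 115.5 kt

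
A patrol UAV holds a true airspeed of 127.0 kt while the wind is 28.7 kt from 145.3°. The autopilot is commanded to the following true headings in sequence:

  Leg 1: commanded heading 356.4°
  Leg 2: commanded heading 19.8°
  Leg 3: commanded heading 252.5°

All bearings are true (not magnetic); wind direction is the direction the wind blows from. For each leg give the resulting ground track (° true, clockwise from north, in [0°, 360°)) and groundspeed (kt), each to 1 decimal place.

Leg 1: heading 356.4°; drift -5.6° → track 350.8°, groundspeed 152.3 kt
Leg 2: heading 19.8°; drift -9.2° → track 10.6°, groundspeed 145.6 kt
Leg 3: heading 252.5°; drift +11.4° → track 263.9°, groundspeed 138.2 kt

Leg 1: track=350.8°, groundspeed=152.3 kt
Leg 2: track=10.6°, groundspeed=145.6 kt
Leg 3: track=263.9°, groundspeed=138.2 kt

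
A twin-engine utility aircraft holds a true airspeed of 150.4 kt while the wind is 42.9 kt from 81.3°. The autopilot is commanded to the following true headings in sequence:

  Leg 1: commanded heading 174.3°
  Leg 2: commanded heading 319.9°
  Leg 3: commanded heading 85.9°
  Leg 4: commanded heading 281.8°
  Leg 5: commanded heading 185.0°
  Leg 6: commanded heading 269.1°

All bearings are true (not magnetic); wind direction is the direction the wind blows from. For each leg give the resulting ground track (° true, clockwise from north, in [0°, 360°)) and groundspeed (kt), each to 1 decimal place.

Leg 1: track=190.0°, groundspeed=158.5 kt
Leg 2: track=307.9°, groundspeed=176.6 kt
Leg 3: track=87.7°, groundspeed=107.7 kt
Leg 4: track=277.3°, groundspeed=191.2 kt
Leg 5: track=199.6°, groundspeed=165.9 kt
Leg 6: track=267.4°, groundspeed=193.0 kt

Leg 1: heading 174.3°; drift +15.7° → track 190.0°, groundspeed 158.5 kt
Leg 2: heading 319.9°; drift -12.0° → track 307.9°, groundspeed 176.6 kt
Leg 3: heading 85.9°; drift +1.8° → track 87.7°, groundspeed 107.7 kt
Leg 4: heading 281.8°; drift -4.5° → track 277.3°, groundspeed 191.2 kt
Leg 5: heading 185.0°; drift +14.6° → track 199.6°, groundspeed 165.9 kt
Leg 6: heading 269.1°; drift -1.7° → track 267.4°, groundspeed 193.0 kt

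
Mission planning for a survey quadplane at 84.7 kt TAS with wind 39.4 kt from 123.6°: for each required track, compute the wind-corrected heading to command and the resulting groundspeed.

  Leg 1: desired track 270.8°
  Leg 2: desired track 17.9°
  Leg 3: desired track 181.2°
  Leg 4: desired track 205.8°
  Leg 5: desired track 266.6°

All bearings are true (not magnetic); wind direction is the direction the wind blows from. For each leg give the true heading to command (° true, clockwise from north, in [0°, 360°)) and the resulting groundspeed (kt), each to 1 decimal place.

Leg 1: desired track 270.8°; wind correction -14.6° → command heading 256.2°, groundspeed 115.1 kt
Leg 2: desired track 17.9°; wind correction +26.6° → command heading 44.5°, groundspeed 86.4 kt
Leg 3: desired track 181.2°; wind correction -23.1° → command heading 158.1°, groundspeed 56.8 kt
Leg 4: desired track 205.8°; wind correction -27.4° → command heading 178.4°, groundspeed 69.8 kt
Leg 5: desired track 266.6°; wind correction -16.3° → command heading 250.3°, groundspeed 112.8 kt

Leg 1: heading=256.2°, groundspeed=115.1 kt
Leg 2: heading=44.5°, groundspeed=86.4 kt
Leg 3: heading=158.1°, groundspeed=56.8 kt
Leg 4: heading=178.4°, groundspeed=69.8 kt
Leg 5: heading=250.3°, groundspeed=112.8 kt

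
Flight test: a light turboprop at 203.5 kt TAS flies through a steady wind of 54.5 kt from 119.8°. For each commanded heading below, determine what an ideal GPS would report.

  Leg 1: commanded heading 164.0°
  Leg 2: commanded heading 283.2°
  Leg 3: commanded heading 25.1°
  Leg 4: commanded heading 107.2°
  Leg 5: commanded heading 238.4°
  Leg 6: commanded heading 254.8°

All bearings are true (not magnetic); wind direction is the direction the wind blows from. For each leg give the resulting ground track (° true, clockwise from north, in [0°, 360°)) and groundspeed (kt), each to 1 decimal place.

Leg 1: heading 164.0°; drift +13.0° → track 177.0°, groundspeed 168.8 kt
Leg 2: heading 283.2°; drift +3.5° → track 286.7°, groundspeed 256.2 kt
Leg 3: heading 25.1°; drift -14.6° → track 10.5°, groundspeed 214.9 kt
Leg 4: heading 107.2°; drift -4.5° → track 102.7°, groundspeed 150.8 kt
Leg 5: heading 238.4°; drift +11.8° → track 250.2°, groundspeed 234.5 kt
Leg 6: heading 254.8°; drift +9.0° → track 263.8°, groundspeed 245.1 kt

Leg 1: track=177.0°, groundspeed=168.8 kt
Leg 2: track=286.7°, groundspeed=256.2 kt
Leg 3: track=10.5°, groundspeed=214.9 kt
Leg 4: track=102.7°, groundspeed=150.8 kt
Leg 5: track=250.2°, groundspeed=234.5 kt
Leg 6: track=263.8°, groundspeed=245.1 kt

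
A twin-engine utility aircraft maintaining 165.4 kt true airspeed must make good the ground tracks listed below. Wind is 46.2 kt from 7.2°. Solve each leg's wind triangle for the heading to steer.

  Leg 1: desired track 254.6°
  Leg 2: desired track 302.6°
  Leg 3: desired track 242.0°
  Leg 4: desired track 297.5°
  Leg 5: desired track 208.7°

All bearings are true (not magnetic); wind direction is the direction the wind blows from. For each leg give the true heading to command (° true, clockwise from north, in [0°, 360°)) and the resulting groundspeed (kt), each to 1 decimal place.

Leg 1: desired track 254.6°; wind correction +14.9° → command heading 269.5°, groundspeed 177.6 kt
Leg 2: desired track 302.6°; wind correction +14.6° → command heading 317.2°, groundspeed 140.2 kt
Leg 3: desired track 242.0°; wind correction +13.2° → command heading 255.2°, groundspeed 187.7 kt
Leg 4: desired track 297.5°; wind correction +15.2° → command heading 312.7°, groundspeed 143.6 kt
Leg 5: desired track 208.7°; wind correction +5.9° → command heading 214.6°, groundspeed 207.5 kt

Leg 1: heading=269.5°, groundspeed=177.6 kt
Leg 2: heading=317.2°, groundspeed=140.2 kt
Leg 3: heading=255.2°, groundspeed=187.7 kt
Leg 4: heading=312.7°, groundspeed=143.6 kt
Leg 5: heading=214.6°, groundspeed=207.5 kt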